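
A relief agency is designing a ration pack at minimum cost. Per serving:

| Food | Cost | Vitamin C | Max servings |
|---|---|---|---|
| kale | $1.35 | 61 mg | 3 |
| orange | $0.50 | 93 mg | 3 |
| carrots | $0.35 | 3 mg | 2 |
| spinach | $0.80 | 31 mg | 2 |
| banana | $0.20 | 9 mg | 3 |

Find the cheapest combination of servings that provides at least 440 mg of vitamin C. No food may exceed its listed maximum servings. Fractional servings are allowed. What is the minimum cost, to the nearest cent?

Cost per mg of vitamin C: orange $0.0054, kale $0.0221, banana $0.0222, spinach $0.0258, carrots $0.1167.
Take 3 servings of orange: +279.0 mg vitamin C for $1.50 (total $1.50, still need 161.0 mg).
Take 2.639 servings of kale: +161.0 mg vitamin C for $3.56 (total $5.06, still need 0.0 mg).
Filling from the cheapest source first is optimal under one linear minimum: $5.06.

$5.06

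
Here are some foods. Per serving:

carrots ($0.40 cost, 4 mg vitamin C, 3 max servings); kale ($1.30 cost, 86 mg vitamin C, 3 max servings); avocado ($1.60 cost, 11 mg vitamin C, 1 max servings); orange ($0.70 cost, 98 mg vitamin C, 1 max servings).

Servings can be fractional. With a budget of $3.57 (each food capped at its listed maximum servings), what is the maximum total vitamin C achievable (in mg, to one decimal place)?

287.9 mg

Vitamin C per dollar: orange 140, kale 66.15, carrots 10, avocado 6.875.
Take 1 serving of orange: spends $0.70, +98.0 mg vitamin C (running total 98.0 mg).
Take 2.208 servings of kale: spends $2.87, +189.9 mg vitamin C (running total 287.9 mg).
Greedy by best ratio exhausts the cost allowance optimally: 287.9 mg.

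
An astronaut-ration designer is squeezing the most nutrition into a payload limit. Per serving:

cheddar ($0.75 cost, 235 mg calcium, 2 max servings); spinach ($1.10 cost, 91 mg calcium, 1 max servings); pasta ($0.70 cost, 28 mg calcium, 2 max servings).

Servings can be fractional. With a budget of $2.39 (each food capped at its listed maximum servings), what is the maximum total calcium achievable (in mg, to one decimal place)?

543.6 mg

Calcium per dollar: cheddar 313.3, spinach 82.73, pasta 40.
Take 2 servings of cheddar: spends $1.50, +470.0 mg calcium (running total 470.0 mg).
Take 0.8091 servings of spinach: spends $0.89, +73.6 mg calcium (running total 543.6 mg).
Filling greedily by calcium-per-dollar is optimal for one linear limit, giving 543.6 mg.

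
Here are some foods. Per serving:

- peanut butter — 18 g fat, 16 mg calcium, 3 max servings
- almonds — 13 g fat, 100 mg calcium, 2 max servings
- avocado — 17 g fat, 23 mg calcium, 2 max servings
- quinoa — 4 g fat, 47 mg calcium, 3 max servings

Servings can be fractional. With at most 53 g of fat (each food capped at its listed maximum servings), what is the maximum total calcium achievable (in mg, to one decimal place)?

361.3 mg

Calcium per g fat: quinoa 11.75, almonds 7.692, avocado 1.353, peanut butter 0.8889.
Take 3 servings of quinoa: uses 12 g fat, +141.0 mg calcium (running total 141.0 mg).
Take 2 servings of almonds: uses 26 g fat, +200.0 mg calcium (running total 341.0 mg).
Take 0.8824 servings of avocado: uses 15 g fat, +20.3 mg calcium (running total 361.3 mg).
Greedy by best ratio exhausts the fat allowance optimally: 361.3 mg.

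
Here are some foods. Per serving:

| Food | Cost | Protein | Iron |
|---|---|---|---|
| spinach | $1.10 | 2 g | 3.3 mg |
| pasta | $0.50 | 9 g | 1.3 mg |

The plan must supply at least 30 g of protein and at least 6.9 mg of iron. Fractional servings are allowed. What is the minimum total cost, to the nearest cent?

$2.51

At the optimum either one food covers both requirements or two foods hit both targets exactly; no other combination can be cheaper.
spinach only: max(30/2, 6.9/3.3) = 15 servings → $16.50.
pasta only: max(30/9, 6.9/1.3) = 5.308 servings → $2.65.
spinach + pasta with both tight: 0.8524 servings and 3.144 servings → $2.51.
The minimum over all feasible corners is $2.51.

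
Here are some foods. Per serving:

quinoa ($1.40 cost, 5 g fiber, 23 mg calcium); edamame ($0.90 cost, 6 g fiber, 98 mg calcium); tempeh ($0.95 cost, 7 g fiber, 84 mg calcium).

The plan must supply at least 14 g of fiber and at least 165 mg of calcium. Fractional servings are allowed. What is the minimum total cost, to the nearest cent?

An LP optimum is at a vertex; with two nutrient constraints at most two foods are used. Check each candidate.
quinoa only: max(14/5, 165/23) = 7.174 servings → $10.04.
edamame only: max(14/6, 165/98) = 2.333 servings → $2.10.
tempeh only: max(14/7, 165/84) = 2 servings → $1.90.
quinoa + edamame with both tight: 1.085 servings and 1.429 servings → $2.81.
quinoa + tempeh with both tight: 0.08108 servings and 1.942 servings → $1.96.
edamame + tempeh: intersection lies outside the first quadrant.
Cheapest feasible corner: $1.90.

$1.90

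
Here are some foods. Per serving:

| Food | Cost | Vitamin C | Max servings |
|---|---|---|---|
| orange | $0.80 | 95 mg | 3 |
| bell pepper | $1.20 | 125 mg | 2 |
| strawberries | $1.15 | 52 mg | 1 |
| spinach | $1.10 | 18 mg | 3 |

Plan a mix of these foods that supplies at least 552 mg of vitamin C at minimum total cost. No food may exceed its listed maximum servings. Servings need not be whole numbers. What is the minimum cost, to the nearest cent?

$5.18

Cost per mg of vitamin C: orange $0.0084, bell pepper $0.0096, strawberries $0.0221, spinach $0.0611.
Take 3 servings of orange: +285.0 mg vitamin C for $2.40 (total $2.40, still need 267.0 mg).
Take 2 servings of bell pepper: +250.0 mg vitamin C for $2.40 (total $4.80, still need 17.0 mg).
Take 0.3269 servings of strawberries: +17.0 mg vitamin C for $0.38 (total $5.18, still need 0.0 mg).
Filling from the cheapest source first is optimal under one linear minimum: $5.18.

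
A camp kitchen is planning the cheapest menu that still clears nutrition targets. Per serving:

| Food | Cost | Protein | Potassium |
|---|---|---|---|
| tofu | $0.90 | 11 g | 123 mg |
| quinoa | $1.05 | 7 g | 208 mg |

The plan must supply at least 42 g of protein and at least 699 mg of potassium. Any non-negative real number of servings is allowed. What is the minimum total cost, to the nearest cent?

An LP optimum is at a vertex; with two nutrient constraints at most two foods are used. Check each candidate.
tofu only: max(42/11, 699/123) = 5.683 servings → $5.11.
quinoa only: max(42/7, 699/208) = 6 servings → $6.30.
tofu + quinoa with both tight: 2.693 servings and 1.768 servings → $4.28.
The minimum over all feasible corners is $4.28.

$4.28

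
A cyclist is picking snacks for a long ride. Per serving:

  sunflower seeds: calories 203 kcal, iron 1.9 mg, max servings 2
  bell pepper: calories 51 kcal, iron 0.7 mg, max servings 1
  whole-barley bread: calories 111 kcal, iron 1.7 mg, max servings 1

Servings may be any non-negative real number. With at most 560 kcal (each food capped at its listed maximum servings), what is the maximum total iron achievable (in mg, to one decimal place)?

6.1 mg

Iron per kcal: whole-barley bread 0.01532, bell pepper 0.01373, sunflower seeds 0.00936.
Take 1 serving of whole-barley bread: uses 111 kcal, +1.7 mg iron (running total 1.7 mg).
Take 1 serving of bell pepper: uses 51 kcal, +0.7 mg iron (running total 2.4 mg).
Take 1.961 servings of sunflower seeds: uses 398 kcal, +3.7 mg iron (running total 6.1 mg).
Greedy by best ratio exhausts the calories allowance optimally: 6.1 mg.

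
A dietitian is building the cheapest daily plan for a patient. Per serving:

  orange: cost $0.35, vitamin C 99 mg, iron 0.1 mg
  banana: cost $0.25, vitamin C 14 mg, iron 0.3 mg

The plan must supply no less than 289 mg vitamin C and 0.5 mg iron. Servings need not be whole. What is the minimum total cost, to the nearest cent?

$1.17

The cheapest plan sits at a corner of the feasible region — with two constraints it uses at most two foods.
orange only: max(289/99, 0.5/0.1) = 5 servings → $1.75.
banana only: max(289/14, 0.5/0.3) = 20.64 servings → $5.16.
orange + banana with both tight: 2.816 servings and 0.7279 servings → $1.17.
So the least-cost plan costs $1.17.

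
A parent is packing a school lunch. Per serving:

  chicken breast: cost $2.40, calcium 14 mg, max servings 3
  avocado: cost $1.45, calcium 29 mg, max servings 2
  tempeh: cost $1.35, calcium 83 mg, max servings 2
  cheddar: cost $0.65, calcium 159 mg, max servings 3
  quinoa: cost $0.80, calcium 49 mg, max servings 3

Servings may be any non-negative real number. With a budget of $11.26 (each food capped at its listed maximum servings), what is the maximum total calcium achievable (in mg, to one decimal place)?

855.6 mg

Calcium per dollar: cheddar 244.6, tempeh 61.48, quinoa 61.25, avocado 20, chicken breast 5.833.
Take 3 servings of cheddar: spends $1.95, +477.0 mg calcium (running total 477.0 mg).
Take 2 servings of tempeh: spends $2.70, +166.0 mg calcium (running total 643.0 mg).
Take 3 servings of quinoa: spends $2.40, +147.0 mg calcium (running total 790.0 mg).
Take 2 servings of avocado: spends $2.90, +58.0 mg calcium (running total 848.0 mg).
Take 0.5458 servings of chicken breast: spends $1.31, +7.6 mg calcium (running total 855.6 mg).
Filling greedily by calcium-per-dollar is optimal for one linear limit, giving 855.6 mg.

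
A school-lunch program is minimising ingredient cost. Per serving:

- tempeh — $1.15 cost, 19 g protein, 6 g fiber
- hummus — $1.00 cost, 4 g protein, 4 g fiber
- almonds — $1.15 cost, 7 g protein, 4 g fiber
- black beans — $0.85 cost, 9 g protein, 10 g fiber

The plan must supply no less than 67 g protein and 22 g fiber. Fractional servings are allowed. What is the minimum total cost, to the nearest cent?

This is a tiny linear program; its minimum lies at a vertex of the feasible set. List the vertices and price them.
tempeh only: max(67/19, 22/6) = 3.667 servings → $4.22.
hummus only: max(67/4, 22/4) = 16.75 servings → $16.75.
almonds only: max(67/7, 22/4) = 9.571 servings → $11.01.
black beans only: max(67/9, 22/10) = 7.444 servings → $6.33.
tempeh + hummus with both tight: 3.462 servings and 0.3077 servings → $4.29.
tempeh + almonds with both tight: 3.353 servings and 0.4706 servings → $4.40.
tempeh + black beans with both tight: 3.471 servings and 0.1176 servings → $4.09.
hummus + almonds: the both-tight solution has a negative serving — not a feasible corner.
hummus + black beans with both targets exact would need a negative amount; discard.
almonds + black beans with both targets exact would need a negative amount; discard.
The minimum over all feasible corners is $4.09.

$4.09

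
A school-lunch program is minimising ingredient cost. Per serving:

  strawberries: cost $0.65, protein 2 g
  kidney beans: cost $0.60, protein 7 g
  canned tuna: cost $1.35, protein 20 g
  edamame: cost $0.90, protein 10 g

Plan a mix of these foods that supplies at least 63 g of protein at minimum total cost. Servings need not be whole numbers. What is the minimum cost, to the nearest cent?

Cost per g of protein: canned tuna $0.0675, kidney beans $0.0857, edamame $0.0900, strawberries $0.3250.
With no serving limits, use only canned tuna: 63 g / 20 g = 3.15 servings × $1.35 = $4.25.

$4.25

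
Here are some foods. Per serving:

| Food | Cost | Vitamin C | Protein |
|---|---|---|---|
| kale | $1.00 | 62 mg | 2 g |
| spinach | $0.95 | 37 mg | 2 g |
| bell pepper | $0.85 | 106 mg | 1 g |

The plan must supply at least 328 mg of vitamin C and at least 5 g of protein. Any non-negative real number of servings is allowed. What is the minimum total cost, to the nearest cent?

Check every corner: each single food scaled to meet both minima, and each pair solved so both constraints bind.
kale only: max(328/62, 5/2) = 5.29 servings → $5.29.
spinach only: max(328/37, 5/2) = 8.865 servings → $8.42.
bell pepper only: max(328/106, 5/1) = 5 servings → $4.25.
kale + spinach with both targets exact would need a negative amount; discard.
kale + bell pepper with both tight: 1.347 servings and 2.307 servings → $3.31.
spinach + bell pepper with both tight: 1.154 servings and 2.691 servings → $3.38.
Cheapest feasible corner: $3.31.

$3.31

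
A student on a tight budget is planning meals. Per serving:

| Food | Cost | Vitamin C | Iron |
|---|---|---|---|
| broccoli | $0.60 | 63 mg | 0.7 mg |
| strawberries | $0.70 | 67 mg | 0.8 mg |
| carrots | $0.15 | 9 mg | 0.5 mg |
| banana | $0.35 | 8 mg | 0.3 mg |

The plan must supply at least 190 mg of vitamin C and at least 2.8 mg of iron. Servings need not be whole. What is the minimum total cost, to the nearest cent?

$1.92

With two linear requirements the optimum uses one or two foods; enumerate the corners.
broccoli only: max(190/63, 2.8/0.7) = 4 servings → $2.40.
strawberries only: max(190/67, 2.8/0.8) = 3.5 servings → $2.45.
carrots only: max(190/9, 2.8/0.5) = 21.11 servings → $3.17.
banana only: max(190/8, 2.8/0.3) = 23.75 servings → $8.31.
broccoli + strawberries: intersection lies outside the first quadrant.
broccoli + carrots with both tight: 2.77 servings and 1.722 servings → $1.92.
broccoli + banana with both tight: 2.602 servings and 3.263 servings → $2.70.
strawberries + carrots with both tight: 2.654 servings and 1.354 servings → $2.06.
strawberries + banana with both tight: 2.526 servings and 2.599 servings → $2.68.
carrots + banana: intersection lies outside the first quadrant.
Cheapest feasible corner: $1.92.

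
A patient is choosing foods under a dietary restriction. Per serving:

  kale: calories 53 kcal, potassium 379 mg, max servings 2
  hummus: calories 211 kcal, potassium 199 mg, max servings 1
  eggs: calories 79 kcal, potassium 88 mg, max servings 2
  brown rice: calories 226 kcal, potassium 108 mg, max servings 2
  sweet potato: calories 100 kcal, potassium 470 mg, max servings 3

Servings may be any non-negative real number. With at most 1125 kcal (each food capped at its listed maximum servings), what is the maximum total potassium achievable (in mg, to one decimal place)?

Potassium per kcal: kale 7.151, sweet potato 4.7, eggs 1.114, hummus 0.9431, brown rice 0.4779.
Take 2 servings of kale: uses 106 kcal, +758.0 mg potassium (running total 758.0 mg).
Take 3 servings of sweet potato: uses 300 kcal, +1410.0 mg potassium (running total 2168.0 mg).
Take 2 servings of eggs: uses 158 kcal, +176.0 mg potassium (running total 2344.0 mg).
Take 1 serving of hummus: uses 211 kcal, +199.0 mg potassium (running total 2543.0 mg).
Take 1.549 servings of brown rice: uses 350 kcal, +167.3 mg potassium (running total 2710.3 mg).
Greedy by best ratio exhausts the calories allowance optimally: 2710.3 mg.

2710.3 mg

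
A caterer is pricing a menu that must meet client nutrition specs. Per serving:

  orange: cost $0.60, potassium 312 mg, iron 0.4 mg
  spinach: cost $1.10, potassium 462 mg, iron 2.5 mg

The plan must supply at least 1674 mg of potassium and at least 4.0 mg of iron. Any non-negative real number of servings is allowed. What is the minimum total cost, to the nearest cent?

$3.42

This is a tiny linear program; its minimum lies at a vertex of the feasible set. List the vertices and price them.
orange only: max(1674/312, 4.0/0.4) = 10 servings → $6.00.
spinach only: max(1674/462, 4.0/2.5) = 3.623 servings → $3.99.
orange + spinach with both tight: 3.926 servings and 0.9718 servings → $3.42.
The minimum over all feasible corners is $3.42.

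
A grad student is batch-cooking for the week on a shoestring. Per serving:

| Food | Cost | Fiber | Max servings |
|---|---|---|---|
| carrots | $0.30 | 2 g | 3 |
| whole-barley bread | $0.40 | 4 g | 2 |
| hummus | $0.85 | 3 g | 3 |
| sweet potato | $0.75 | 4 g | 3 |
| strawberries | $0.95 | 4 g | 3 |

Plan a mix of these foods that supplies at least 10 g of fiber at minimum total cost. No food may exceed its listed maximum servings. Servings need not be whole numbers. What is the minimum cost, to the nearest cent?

Cost per g of fiber: whole-barley bread $0.1000, carrots $0.1500, sweet potato $0.1875, strawberries $0.2375, hummus $0.2833.
Take 2 servings of whole-barley bread: +8.0 g fiber for $0.80 (total $0.80, still need 2.0 g).
Take 1 serving of carrots: +2.0 g fiber for $0.30 (total $1.10, still need 0.0 g).
Filling from the cheapest source first is optimal under one linear minimum: $1.10.

$1.10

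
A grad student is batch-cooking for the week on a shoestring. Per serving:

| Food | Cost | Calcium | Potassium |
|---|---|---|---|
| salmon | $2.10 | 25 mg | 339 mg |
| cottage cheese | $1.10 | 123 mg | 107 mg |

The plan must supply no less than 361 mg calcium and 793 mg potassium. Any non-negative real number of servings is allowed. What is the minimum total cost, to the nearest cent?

$6.06

Compare the cost at each extreme point of the feasible region.
salmon only: max(361/25, 793/339) = 14.44 servings → $30.32.
cottage cheese only: max(361/123, 793/107) = 7.411 servings → $8.15.
salmon + cottage cheese with both tight: 1.51 servings and 2.628 servings → $6.06.
The minimum over all feasible corners is $6.06.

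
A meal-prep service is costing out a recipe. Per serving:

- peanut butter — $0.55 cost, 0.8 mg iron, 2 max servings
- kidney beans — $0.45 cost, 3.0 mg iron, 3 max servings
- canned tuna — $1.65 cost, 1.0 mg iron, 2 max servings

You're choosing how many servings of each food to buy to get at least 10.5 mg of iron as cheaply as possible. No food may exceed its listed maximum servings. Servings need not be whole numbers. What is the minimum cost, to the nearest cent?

Cost per mg of iron: kidney beans $0.1500, peanut butter $0.6875, canned tuna $1.6500.
Take 3 servings of kidney beans: +9.0 mg iron for $1.35 (total $1.35, still need 1.5 mg).
Take 1.875 servings of peanut butter: +1.5 mg iron for $1.03 (total $2.38, still need 0.0 mg).
Greedy by cheapest-per-mg is optimal for a single linear constraint, so the minimum cost is $2.38.

$2.38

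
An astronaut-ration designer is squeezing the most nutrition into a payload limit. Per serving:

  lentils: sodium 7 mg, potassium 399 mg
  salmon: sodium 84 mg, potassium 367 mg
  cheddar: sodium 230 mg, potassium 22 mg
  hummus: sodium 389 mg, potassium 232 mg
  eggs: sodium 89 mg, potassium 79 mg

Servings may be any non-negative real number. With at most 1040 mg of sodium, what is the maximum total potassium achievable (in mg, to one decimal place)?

59280.0 mg

Potassium per mg sodium: lentils 57, salmon 4.369, eggs 0.8876, hummus 0.5964, cheddar 0.09565.
With no serving limits, spend the whole sodium allowance on lentils: 1040 mg / 7 mg × 399 mg = 59280.0 mg.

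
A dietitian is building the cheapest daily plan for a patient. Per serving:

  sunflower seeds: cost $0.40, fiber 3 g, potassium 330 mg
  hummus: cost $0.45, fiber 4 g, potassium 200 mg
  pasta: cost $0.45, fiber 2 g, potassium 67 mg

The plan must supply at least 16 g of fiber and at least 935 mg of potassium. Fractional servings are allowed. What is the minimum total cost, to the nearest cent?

$1.85

Check every corner: each single food scaled to meet both minima, and each pair solved so both constraints bind.
sunflower seeds only: max(16/3, 935/330) = 5.333 servings → $2.13.
hummus only: max(16/4, 935/200) = 4.675 servings → $2.10.
pasta only: max(16/2, 935/67) = 13.96 servings → $6.28.
sunflower seeds + hummus with both tight: 0.75 servings and 3.438 servings → $1.85.
sunflower seeds + pasta with both tight: 1.739 servings and 5.392 servings → $3.12.
hummus + pasta: intersection lies outside the first quadrant.
So the least-cost plan costs $1.85.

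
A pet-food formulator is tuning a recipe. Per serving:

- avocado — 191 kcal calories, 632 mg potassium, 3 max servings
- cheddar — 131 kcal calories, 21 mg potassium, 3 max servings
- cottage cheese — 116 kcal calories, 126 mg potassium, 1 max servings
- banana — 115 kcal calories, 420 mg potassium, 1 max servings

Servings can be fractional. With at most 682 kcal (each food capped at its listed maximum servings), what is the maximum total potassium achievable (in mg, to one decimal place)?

2296.1 mg

Potassium per kcal: banana 3.652, avocado 3.309, cottage cheese 1.086, cheddar 0.1603.
Take 1 serving of banana: uses 115 kcal, +420.0 mg potassium (running total 420.0 mg).
Take 2.969 servings of avocado: uses 567 kcal, +1876.1 mg potassium (running total 2296.1 mg).
Greedy by best ratio exhausts the calories allowance optimally: 2296.1 mg.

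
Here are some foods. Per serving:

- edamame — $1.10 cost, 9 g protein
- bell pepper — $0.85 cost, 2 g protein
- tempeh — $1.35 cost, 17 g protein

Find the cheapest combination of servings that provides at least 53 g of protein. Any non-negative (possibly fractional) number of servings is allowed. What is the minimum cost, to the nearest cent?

Cost per g of protein: tempeh $0.0794, edamame $0.1222, bell pepper $0.4250.
With no serving limits, use only tempeh: 53 g / 17 g = 3.118 servings × $1.35 = $4.21.

$4.21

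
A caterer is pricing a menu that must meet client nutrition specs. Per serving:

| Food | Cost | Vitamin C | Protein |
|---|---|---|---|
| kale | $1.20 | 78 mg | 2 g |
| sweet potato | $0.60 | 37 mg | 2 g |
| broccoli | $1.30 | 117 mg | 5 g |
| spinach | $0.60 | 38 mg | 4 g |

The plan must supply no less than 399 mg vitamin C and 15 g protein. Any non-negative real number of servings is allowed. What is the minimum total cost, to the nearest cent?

Check every corner: each single food scaled to meet both minima, and each pair solved so both constraints bind.
kale only: max(399/78, 15/2) = 7.5 servings → $9.00.
sweet potato only: max(399/37, 15/2) = 10.78 servings → $6.47.
broccoli only: max(399/117, 15/5) = 3.41 servings → $4.43.
spinach only: max(399/38, 15/4) = 10.5 servings → $6.30.
kale + sweet potato with both tight: 2.963 servings and 4.537 servings → $6.28.
kale + broccoli with both tight: 1.538 servings and 2.385 servings → $4.95.
kale + spinach with both tight: 4.347 servings and 1.576 servings → $6.16.
sweet potato + broccoli: the both-tight solution has a negative serving — not a feasible corner.
sweet potato + spinach with both targets exact would need a negative amount; discard.
broccoli + spinach: the both-tight solution has a negative serving — not a feasible corner.
So the least-cost plan costs $4.43.

$4.43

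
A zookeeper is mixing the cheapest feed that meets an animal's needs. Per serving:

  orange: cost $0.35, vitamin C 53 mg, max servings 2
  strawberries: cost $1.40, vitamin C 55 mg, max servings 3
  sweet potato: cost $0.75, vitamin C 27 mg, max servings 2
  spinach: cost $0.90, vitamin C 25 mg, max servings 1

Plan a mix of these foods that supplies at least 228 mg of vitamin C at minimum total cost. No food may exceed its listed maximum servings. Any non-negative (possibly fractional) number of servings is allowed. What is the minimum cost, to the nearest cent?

Cost per mg of vitamin C: orange $0.0066, strawberries $0.0255, sweet potato $0.0278, spinach $0.0360.
Take 2 servings of orange: +106.0 mg vitamin C for $0.70 (total $0.70, still need 122.0 mg).
Take 2.218 servings of strawberries: +122.0 mg vitamin C for $3.11 (total $3.81, still need 0.0 mg).
Greedy by cheapest-per-mg is optimal for a single linear constraint, so the minimum cost is $3.81.

$3.81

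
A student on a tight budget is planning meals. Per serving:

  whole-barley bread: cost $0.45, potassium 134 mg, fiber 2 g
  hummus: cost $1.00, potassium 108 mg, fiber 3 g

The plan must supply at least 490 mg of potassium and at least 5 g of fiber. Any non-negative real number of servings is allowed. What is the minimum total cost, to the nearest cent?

This is a tiny linear program; its minimum lies at a vertex of the feasible set. List the vertices and price them.
whole-barley bread only: max(490/134, 5/2) = 3.657 servings → $1.65.
hummus only: max(490/108, 5/3) = 4.537 servings → $4.54.
whole-barley bread + hummus: intersection lies outside the first quadrant.
The minimum over all feasible corners is $1.65.

$1.65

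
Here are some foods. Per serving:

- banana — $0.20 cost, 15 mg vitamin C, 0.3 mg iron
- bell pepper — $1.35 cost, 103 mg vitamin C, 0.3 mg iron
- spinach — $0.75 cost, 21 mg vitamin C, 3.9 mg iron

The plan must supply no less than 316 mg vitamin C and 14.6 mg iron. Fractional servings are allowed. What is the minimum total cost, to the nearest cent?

banana only: max(316/15, 14.6/0.3) = 48.67 servings → $9.73.
bell pepper only: max(316/103, 14.6/0.3) = 48.67 servings → $65.70.
spinach only: max(316/21, 14.6/3.9) = 15.05 servings → $11.29.
banana + bell pepper: intersection lies outside the first quadrant.
banana + spinach with both tight: 17.74 servings and 2.379 servings → $5.33.
bell pepper + spinach with both tight: 2.341 servings and 3.563 servings → $5.83.
So the least-cost plan costs $5.33.

$5.33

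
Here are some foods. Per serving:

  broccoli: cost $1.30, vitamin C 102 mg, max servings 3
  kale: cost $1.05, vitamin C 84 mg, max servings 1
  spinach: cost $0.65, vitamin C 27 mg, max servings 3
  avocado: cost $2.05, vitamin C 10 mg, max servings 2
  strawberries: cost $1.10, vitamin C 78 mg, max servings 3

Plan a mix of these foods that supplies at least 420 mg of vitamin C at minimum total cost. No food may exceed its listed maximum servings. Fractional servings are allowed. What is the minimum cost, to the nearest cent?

Cost per mg of vitamin C: kale $0.0125, broccoli $0.0127, strawberries $0.0141, spinach $0.0241, avocado $0.2050.
Take 1 serving of kale: +84.0 mg vitamin C for $1.05 (total $1.05, still need 336.0 mg).
Take 3 servings of broccoli: +306.0 mg vitamin C for $3.90 (total $4.95, still need 30.0 mg).
Take 0.3846 servings of strawberries: +30.0 mg vitamin C for $0.42 (total $5.37, still need 0.0 mg).
Filling from the cheapest source first is optimal under one linear minimum: $5.37.

$5.37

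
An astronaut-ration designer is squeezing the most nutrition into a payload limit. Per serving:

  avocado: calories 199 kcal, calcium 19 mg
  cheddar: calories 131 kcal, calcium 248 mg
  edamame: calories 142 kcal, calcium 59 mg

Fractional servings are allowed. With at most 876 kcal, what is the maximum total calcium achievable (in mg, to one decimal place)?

Calcium per kcal: cheddar 1.893, edamame 0.4155, avocado 0.09548.
With no serving limits, spend the whole calories allowance on cheddar: 876 kcal / 131 kcal × 248 mg = 1658.4 mg.

1658.4 mg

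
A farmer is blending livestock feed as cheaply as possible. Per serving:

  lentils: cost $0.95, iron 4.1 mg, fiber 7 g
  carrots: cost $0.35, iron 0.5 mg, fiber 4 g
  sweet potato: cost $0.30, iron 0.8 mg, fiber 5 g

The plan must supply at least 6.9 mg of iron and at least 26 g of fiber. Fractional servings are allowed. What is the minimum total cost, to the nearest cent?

$2.05

With two linear requirements the optimum uses one or two foods; enumerate the corners.
lentils only: max(6.9/4.1, 26/7) = 3.714 servings → $3.53.
carrots only: max(6.9/0.5, 26/4) = 13.8 servings → $4.83.
sweet potato only: max(6.9/0.8, 26/5) = 8.625 servings → $2.59.
lentils + carrots with both tight: 1.132 servings and 4.519 servings → $2.66.
lentils + sweet potato with both tight: 0.9195 servings and 3.913 servings → $2.05.
carrots + sweet potato: the both-tight solution has a negative serving — not a feasible corner.
Cheapest feasible corner: $2.05.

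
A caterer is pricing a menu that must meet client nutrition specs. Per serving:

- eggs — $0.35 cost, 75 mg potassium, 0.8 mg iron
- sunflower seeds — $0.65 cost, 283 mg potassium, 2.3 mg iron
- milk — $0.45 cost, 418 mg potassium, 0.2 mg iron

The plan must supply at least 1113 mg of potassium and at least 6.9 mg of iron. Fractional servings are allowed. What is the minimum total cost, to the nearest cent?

$2.21

eggs only: max(1113/75, 6.9/0.8) = 14.84 servings → $5.19.
sunflower seeds only: max(1113/283, 6.9/2.3) = 3.933 servings → $2.56.
milk only: max(1113/418, 6.9/0.2) = 34.5 servings → $15.53.
eggs + sunflower seeds: the both-tight solution has a negative serving — not a feasible corner.
eggs + milk with both tight: 8.333 servings and 1.168 servings → $3.44.
sunflower seeds + milk with both tight: 2.942 servings and 0.6711 servings → $2.21.
So the least-cost plan costs $2.21.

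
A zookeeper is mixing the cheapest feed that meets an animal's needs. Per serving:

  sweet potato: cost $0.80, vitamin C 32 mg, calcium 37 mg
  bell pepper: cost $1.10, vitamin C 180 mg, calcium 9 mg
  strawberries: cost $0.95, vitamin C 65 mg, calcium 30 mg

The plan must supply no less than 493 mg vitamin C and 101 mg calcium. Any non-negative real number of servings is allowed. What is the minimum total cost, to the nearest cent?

$4.32

The cheapest plan sits at a corner of the feasible region — with two constraints it uses at most two foods.
sweet potato only: max(493/32, 101/37) = 15.41 servings → $12.32.
bell pepper only: max(493/180, 101/9) = 11.22 servings → $12.34.
strawberries only: max(493/65, 101/30) = 7.585 servings → $7.21.
sweet potato + bell pepper with both tight: 2.157 servings and 2.355 servings → $4.32.
sweet potato + strawberries: intersection lies outside the first quadrant.
bell pepper + strawberries with both tight: 1.708 servings and 2.854 servings → $4.59.
So the least-cost plan costs $4.32.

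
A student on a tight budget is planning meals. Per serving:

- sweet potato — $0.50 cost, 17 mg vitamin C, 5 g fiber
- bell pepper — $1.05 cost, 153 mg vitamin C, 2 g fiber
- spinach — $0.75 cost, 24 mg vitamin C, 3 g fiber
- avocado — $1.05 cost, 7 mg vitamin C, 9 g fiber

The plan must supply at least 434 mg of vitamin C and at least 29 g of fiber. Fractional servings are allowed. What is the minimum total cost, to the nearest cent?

$4.85

At the optimum either one food covers both requirements or two foods hit both targets exactly; no other combination can be cheaper.
sweet potato only: max(434/17, 29/5) = 25.53 servings → $12.76.
bell pepper only: max(434/153, 29/2) = 14.5 servings → $15.22.
spinach only: max(434/24, 29/3) = 18.08 servings → $13.56.
avocado only: max(434/7, 29/9) = 62 servings → $65.10.
sweet potato + bell pepper with both tight: 4.882 servings and 2.294 servings → $4.85.
sweet potato + spinach: intersection lies outside the first quadrant.
sweet potato + avocado: intersection lies outside the first quadrant.
bell pepper + spinach with both tight: 1.474 servings and 8.684 servings → $8.06.
bell pepper + avocado with both tight: 2.717 servings and 2.618 servings → $5.60.
spinach + avocado: intersection lies outside the first quadrant.
The minimum over all feasible corners is $4.85.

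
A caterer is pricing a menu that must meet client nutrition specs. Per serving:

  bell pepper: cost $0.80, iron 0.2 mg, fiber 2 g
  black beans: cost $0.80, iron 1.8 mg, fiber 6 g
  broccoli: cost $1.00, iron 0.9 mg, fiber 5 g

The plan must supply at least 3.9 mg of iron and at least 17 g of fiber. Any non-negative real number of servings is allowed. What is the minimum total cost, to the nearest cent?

$2.27

An LP optimum is at a vertex; with two nutrient constraints at most two foods are used. Check each candidate.
bell pepper only: max(3.9/0.2, 17/2) = 19.5 servings → $15.60.
black beans only: max(3.9/1.8, 17/6) = 2.833 servings → $2.27.
broccoli only: max(3.9/0.9, 17/5) = 4.333 servings → $4.33.
bell pepper + black beans with both tight: 3 servings and 1.833 servings → $3.87.
bell pepper + broccoli: intersection lies outside the first quadrant.
black beans + broccoli with both tight: 1.167 servings and 2 servings → $2.93.
So the least-cost plan costs $2.27.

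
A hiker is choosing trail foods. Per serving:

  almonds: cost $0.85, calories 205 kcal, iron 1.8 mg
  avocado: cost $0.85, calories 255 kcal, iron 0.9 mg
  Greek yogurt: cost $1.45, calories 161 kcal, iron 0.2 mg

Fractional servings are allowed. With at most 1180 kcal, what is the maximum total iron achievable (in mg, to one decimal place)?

10.4 mg

Iron per kcal: almonds 0.00878, avocado 0.003529, Greek yogurt 0.001242.
With no serving limits, spend the whole calories allowance on almonds: 1180 kcal / 205 kcal × 1.8 mg = 10.4 mg.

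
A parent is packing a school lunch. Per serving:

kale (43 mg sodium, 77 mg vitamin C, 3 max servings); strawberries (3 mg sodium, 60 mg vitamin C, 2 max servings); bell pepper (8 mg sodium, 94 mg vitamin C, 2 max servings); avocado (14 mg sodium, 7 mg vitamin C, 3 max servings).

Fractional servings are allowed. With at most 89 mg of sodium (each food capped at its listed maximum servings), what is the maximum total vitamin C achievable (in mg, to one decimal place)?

428.0 mg

Vitamin C per mg sodium: strawberries 20, bell pepper 11.75, kale 1.791, avocado 0.5.
Take 2 servings of strawberries: uses 6 mg sodium, +120.0 mg vitamin C (running total 120.0 mg).
Take 2 servings of bell pepper: uses 16 mg sodium, +188.0 mg vitamin C (running total 308.0 mg).
Take 1.558 servings of kale: uses 67 mg sodium, +120.0 mg vitamin C (running total 428.0 mg).
Filling greedily by vitamin C-per-mg sodium is optimal for one linear limit, giving 428.0 mg.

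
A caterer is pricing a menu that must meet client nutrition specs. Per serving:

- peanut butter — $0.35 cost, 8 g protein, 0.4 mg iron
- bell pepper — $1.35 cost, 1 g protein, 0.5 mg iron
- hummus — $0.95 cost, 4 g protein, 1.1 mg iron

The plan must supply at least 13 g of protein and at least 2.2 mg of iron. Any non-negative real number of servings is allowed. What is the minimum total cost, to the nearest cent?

This is a tiny linear program; its minimum lies at a vertex of the feasible set. List the vertices and price them.
peanut butter only: max(13/8, 2.2/0.4) = 5.5 servings → $1.93.
bell pepper only: max(13/1, 2.2/0.5) = 13 servings → $17.55.
hummus only: max(13/4, 2.2/1.1) = 3.25 servings → $3.09.
peanut butter + bell pepper with both tight: 1.194 servings and 3.444 servings → $5.07.
peanut butter + hummus with both tight: 0.7639 servings and 1.722 servings → $1.90.
bell pepper + hummus: intersection lies outside the first quadrant.
Cheapest feasible corner: $1.90.

$1.90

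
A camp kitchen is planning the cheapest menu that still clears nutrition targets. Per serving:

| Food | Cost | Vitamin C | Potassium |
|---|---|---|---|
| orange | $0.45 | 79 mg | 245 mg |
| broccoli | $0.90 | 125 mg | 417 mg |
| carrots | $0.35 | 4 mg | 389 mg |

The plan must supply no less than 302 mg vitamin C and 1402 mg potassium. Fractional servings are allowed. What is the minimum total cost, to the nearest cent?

$2.12

Check every corner: each single food scaled to meet both minima, and each pair solved so both constraints bind.
orange only: max(302/79, 1402/245) = 5.722 servings → $2.58.
broccoli only: max(302/125, 1402/417) = 3.362 servings → $3.03.
carrots only: max(302/4, 1402/389) = 75.5 servings → $26.43.
orange + broccoli with both targets exact would need a negative amount; discard.
orange + carrots with both tight: 3.76 servings and 1.236 servings → $2.12.
broccoli + carrots with both tight: 2.382 servings and 1.05 servings → $2.51.
The minimum over all feasible corners is $2.12.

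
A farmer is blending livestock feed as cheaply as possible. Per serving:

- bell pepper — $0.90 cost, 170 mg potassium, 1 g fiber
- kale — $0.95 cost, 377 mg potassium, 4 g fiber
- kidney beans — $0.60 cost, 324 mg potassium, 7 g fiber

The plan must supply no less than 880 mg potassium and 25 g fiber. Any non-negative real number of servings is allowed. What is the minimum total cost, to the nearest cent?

For a min-cost LP with two ≥-constraints, a basic feasible solution has at most two positive variables.
bell pepper only: max(880/170, 25/1) = 25 servings → $22.50.
kale only: max(880/377, 25/4) = 6.25 servings → $5.94.
kidney beans only: max(880/324, 25/7) = 3.571 servings → $2.14.
bell pepper + kale with both targets exact would need a negative amount; discard.
bell pepper + kidney beans: intersection lies outside the first quadrant.
kale + kidney beans: intersection lies outside the first quadrant.
Cheapest feasible corner: $2.14.

$2.14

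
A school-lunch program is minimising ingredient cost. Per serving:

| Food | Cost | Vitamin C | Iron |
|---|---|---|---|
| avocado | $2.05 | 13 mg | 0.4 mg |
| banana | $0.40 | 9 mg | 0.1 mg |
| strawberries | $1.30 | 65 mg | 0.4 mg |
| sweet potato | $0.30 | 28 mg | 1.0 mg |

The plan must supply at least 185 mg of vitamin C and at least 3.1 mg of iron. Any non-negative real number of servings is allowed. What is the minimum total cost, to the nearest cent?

At the optimum either one food covers both requirements or two foods hit both targets exactly; no other combination can be cheaper.
avocado only: max(185/13, 3.1/0.4) = 14.23 servings → $29.17.
banana only: max(185/9, 3.1/0.1) = 31 servings → $12.40.
strawberries only: max(185/65, 3.1/0.4) = 7.75 servings → $10.07.
sweet potato only: max(185/28, 3.1/1.0) = 6.607 servings → $1.98.
avocado + banana with both tight: 4.087 servings and 14.65 servings → $14.24.
avocado + strawberries with both tight: 6.13 servings and 1.62 servings → $14.67.
avocado + sweet potato: intersection lies outside the first quadrant.
banana + strawberries: intersection lies outside the first quadrant.
banana + sweet potato with both tight: 15.84 servings and 1.516 servings → $6.79.
strawberries + sweet potato with both tight: 1.825 servings and 2.37 servings → $3.08.
So the least-cost plan costs $1.98.

$1.98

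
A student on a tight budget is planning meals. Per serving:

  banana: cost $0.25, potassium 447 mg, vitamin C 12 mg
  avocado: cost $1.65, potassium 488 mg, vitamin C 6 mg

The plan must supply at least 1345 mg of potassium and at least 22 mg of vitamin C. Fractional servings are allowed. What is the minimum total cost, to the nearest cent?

$0.75

banana only: max(1345/447, 22/12) = 3.009 servings → $0.75.
avocado only: max(1345/488, 22/6) = 3.667 servings → $6.05.
banana + avocado with both tight: 0.8399 servings and 1.987 servings → $3.49.
Cheapest feasible corner: $0.75.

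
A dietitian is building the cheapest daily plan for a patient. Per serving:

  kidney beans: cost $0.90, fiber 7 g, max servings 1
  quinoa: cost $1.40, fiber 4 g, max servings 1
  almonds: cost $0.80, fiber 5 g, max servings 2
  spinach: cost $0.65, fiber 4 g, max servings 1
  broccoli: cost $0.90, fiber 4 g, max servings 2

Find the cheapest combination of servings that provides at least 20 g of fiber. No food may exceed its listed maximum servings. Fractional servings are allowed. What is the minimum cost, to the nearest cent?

Cost per g of fiber: kidney beans $0.1286, almonds $0.1600, spinach $0.1625, broccoli $0.2250, quinoa $0.3500.
Take 1 serving of kidney beans: +7.0 g fiber for $0.90 (total $0.90, still need 13.0 g).
Take 2 servings of almonds: +10.0 g fiber for $1.60 (total $2.50, still need 3.0 g).
Take 0.75 servings of spinach: +3.0 g fiber for $0.49 (total $2.99, still need 0.0 g).
Filling from the cheapest source first is optimal under one linear minimum: $2.99.

$2.99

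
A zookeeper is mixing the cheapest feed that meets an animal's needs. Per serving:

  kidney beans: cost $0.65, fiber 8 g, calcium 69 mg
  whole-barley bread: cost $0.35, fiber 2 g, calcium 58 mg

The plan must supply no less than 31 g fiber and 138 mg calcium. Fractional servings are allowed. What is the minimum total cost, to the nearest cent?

$2.52

For a min-cost LP with two ≥-constraints, a basic feasible solution has at most two positive variables.
kidney beans only: max(31/8, 138/69) = 3.875 servings → $2.52.
whole-barley bread only: max(31/2, 138/58) = 15.5 servings → $5.42.
kidney beans + whole-barley bread: the both-tight solution has a negative serving — not a feasible corner.
The minimum over all feasible corners is $2.52.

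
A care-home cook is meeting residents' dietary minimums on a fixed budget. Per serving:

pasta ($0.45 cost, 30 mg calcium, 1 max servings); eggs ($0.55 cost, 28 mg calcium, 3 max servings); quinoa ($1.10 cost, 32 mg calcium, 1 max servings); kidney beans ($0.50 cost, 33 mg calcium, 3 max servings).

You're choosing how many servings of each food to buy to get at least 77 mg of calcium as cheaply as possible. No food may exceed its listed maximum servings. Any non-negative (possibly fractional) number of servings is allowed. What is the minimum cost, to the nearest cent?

$1.16

Cost per mg of calcium: pasta $0.0150, kidney beans $0.0152, eggs $0.0196, quinoa $0.0344.
Take 1 serving of pasta: +30.0 mg calcium for $0.45 (total $0.45, still need 47.0 mg).
Take 1.424 servings of kidney beans: +47.0 mg calcium for $0.71 (total $1.16, still need 0.0 mg).
Greedy by cheapest-per-mg is optimal for a single linear constraint, so the minimum cost is $1.16.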